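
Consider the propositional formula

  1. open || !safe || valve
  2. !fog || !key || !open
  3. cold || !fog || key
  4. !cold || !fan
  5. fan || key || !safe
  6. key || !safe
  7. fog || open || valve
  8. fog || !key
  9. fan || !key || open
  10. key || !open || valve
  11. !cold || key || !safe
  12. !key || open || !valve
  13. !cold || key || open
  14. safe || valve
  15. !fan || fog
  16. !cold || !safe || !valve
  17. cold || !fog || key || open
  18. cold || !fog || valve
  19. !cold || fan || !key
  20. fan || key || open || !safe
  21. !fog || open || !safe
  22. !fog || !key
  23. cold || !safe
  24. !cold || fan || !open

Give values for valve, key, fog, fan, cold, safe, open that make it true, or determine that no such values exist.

Try valve = False:
  (safe || valve) forces safe = True.
  (open || !safe || valve) forces open = True.
  (key || !safe) forces key = True.
  (!fog || !key || !open) forces fog = False.
  clause (fog || !key) is falsified — backtrack.
So valve = True.
Try key = True:
  (fog || !key) forces fog = True.
  clause (!fog || !key) is falsified — backtrack.
So key = False.
  then (key || !safe) forces safe = False.
Try fog = True:
  (cold || !fog || key) forces cold = True.
  (!cold || !fan) forces fan = False.
  (!cold || key || open) forces open = True.
  clause (!cold || fan || !open) is falsified — backtrack.
So fog = False.
  then (!fan || fog) forces fan = False.
Set cold = False.
Set open = False.
All clauses satisfied.

valve = True, key = False, fog = False, fan = False, cold = False, safe = False, open = False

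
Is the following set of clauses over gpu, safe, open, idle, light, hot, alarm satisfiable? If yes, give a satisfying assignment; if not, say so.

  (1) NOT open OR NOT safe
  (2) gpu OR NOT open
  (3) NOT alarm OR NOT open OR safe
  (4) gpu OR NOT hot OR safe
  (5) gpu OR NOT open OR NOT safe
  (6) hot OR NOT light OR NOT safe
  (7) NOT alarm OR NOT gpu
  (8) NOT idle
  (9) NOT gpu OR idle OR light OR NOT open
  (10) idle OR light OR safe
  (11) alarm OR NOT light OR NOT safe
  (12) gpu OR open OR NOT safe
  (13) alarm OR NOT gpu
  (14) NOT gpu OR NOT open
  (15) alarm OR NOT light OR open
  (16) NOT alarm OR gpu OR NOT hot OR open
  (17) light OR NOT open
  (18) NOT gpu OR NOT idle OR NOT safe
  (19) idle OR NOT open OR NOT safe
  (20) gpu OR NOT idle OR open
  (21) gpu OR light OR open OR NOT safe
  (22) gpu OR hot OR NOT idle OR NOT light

gpu = False, safe = False, open = False, idle = False, light = True, hot = False, alarm = True

Unit clause (NOT idle) forces idle = False.
Set gpu = False.
  then (gpu OR NOT open) forces open = False.
  then (gpu OR open OR NOT safe) forces safe = False.
  then (gpu OR NOT hot OR safe) forces hot = False.
  then (idle OR light OR safe) forces light = True.
  then (alarm OR NOT light OR open) forces alarm = True.
All clauses satisfied.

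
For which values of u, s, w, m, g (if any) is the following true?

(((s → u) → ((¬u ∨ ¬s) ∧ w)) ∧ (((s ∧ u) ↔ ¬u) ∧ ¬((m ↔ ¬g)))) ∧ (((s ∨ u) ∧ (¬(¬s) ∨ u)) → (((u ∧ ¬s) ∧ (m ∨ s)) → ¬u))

u = True, s = False, w = True, m = False, g = False

  ((s → u) → ((¬u ∨ ¬s) ∧ w)) ∧ (((s ∧ u) ↔ ¬u) ∧ ¬((m ↔ ¬g))) = True
    (s → u) → ((¬u ∨ ¬s) ∧ w) = True
      s → u = True
      (¬u ∨ ¬s) ∧ w = True
        ¬u ∨ ¬s = True
          ¬u = False
          ¬s = True
    ((s ∧ u) ↔ ¬u) ∧ ¬((m ↔ ¬g)) = True
      (s ∧ u) ↔ ¬u = True
        s ∧ u = False
        ¬u = False
      ¬((m ↔ ¬g)) = True
        m ↔ ¬g = False
          ¬g = True
  ((s ∨ u) ∧ (¬(¬s) ∨ u)) → (((u ∧ ¬s) ∧ (m ∨ s)) → ¬u) = True
    (s ∨ u) ∧ (¬(¬s) ∨ u) = True
      s ∨ u = True
      ¬(¬s) ∨ u = True
        ¬(¬s) = False
          ¬s = True
    ((u ∧ ¬s) ∧ (m ∨ s)) → ¬u = True
      (u ∧ ¬s) ∧ (m ∨ s) = False
        u ∧ ¬s = True
          ¬s = True
        m ∨ s = False
      ¬u = False
Both conjuncts True, so the formula holds.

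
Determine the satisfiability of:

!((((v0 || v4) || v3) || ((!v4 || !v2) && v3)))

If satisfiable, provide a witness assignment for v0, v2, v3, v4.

v0=F, v2=F, v3=F, v4=F

  !((((v0 || v4) || v3) || ((!v4 || !v2) && v3))) = True
    ((v0 || v4) || v3) || ((!v4 || !v2) && v3) = False
      (v0 || v4) || v3 = False
        v0 || v4 = False
      (!v4 || !v2) && v3 = False
        !v4 || !v2 = True
          !v4 = True
          !v2 = True
The formula evaluates to True.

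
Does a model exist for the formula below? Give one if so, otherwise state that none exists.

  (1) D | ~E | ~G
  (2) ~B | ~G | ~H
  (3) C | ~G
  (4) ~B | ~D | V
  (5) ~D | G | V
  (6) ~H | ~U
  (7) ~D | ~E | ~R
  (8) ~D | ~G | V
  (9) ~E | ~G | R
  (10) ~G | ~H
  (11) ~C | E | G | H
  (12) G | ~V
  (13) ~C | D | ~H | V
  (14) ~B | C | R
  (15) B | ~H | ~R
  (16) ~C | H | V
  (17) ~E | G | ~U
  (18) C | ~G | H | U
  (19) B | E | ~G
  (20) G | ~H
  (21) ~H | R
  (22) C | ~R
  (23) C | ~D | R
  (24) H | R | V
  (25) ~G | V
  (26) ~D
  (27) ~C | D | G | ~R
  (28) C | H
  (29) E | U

B = True; U = True; G = True; D = False; C = True; R = False; E = False; H = False; V = True

Unit clause (~D) forces D = False.
Set B = True.
Set U = True.
  then (~H | ~U) forces H = False.
  then (C | H) forces C = True.
  then (~C | H | V) forces V = True.
  then (G | ~V) forces G = True.
  then (D | ~E | ~G) forces E = False.
Set R = False.
All clauses satisfied.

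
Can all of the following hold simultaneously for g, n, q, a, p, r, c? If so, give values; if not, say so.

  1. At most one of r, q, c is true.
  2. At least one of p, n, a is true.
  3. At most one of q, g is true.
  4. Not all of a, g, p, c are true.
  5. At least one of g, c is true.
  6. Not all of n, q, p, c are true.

g = True; n = False; q = False; a = True; p = False; r = True; c = False

  (1) {r, q, c}: 1 true — at most one ✓
  (2) {p, n, a}: 1 true — at least one ✓
  (3) {q, g}: 1 true — at most one ✓
  (4) {a, g, p, c}: 2/4 true — not all ✓
  (5) {g, c}: 1 true — at least one ✓
  (6) {n, q, p, c}: 0/4 true — not all ✓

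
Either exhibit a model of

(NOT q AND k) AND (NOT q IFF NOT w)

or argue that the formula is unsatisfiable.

k: True, q: False, w: False

  NOT q AND k = True
    NOT q = True
  NOT q IFF NOT w = True
    NOT q = True
    NOT w = True
Both conjuncts True, so the formula holds.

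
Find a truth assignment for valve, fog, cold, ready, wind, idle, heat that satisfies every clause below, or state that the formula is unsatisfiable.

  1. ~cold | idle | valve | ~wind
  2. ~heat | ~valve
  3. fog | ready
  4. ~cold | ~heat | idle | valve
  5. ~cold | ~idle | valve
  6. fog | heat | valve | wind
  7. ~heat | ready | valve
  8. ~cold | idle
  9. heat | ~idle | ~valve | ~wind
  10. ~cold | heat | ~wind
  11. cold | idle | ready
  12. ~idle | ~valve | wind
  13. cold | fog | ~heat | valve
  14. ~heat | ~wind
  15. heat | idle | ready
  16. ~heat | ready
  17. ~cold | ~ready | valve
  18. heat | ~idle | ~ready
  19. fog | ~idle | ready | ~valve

valve = False, fog = False, cold = False, ready = True, wind = True, idle = False, heat = False

Set valve = False.
Set fog = False.
  then (fog | ready) forces ready = True.
  then (~cold | ~ready | valve) forces cold = False.
  then (cold | fog | ~heat | valve) forces heat = False.
  then (heat | ~idle | ~ready) forces idle = False.
  then (fog | heat | valve | wind) forces wind = True.
All clauses satisfied.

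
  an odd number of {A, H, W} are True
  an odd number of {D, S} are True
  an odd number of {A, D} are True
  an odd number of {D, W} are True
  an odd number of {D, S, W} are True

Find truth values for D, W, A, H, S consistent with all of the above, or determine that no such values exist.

D = True, W = False, A = False, H = True, S = False

{A, H, W}: 1 true → odd ✓
{D, S}: 1 true → odd ✓
{A, D}: 1 true → odd ✓
{D, W}: 1 true → odd ✓
{D, S, W}: 1 true → odd ✓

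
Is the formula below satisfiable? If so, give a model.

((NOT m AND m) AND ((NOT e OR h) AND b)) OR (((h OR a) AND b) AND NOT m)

h = True, a = False, e = False, m = False, b = True

  ((NOT m AND m) AND ((NOT e OR h) AND b)) OR (((h OR a) AND b) AND NOT m) = True
    (NOT m AND m) AND ((NOT e OR h) AND b) = False
      NOT m AND m = False
        NOT m = True
      (NOT e OR h) AND b = True
        NOT e OR h = True
          NOT e = True
    ((h OR a) AND b) AND NOT m = True
      (h OR a) AND b = True
        h OR a = True
      NOT m = True
The formula evaluates to True.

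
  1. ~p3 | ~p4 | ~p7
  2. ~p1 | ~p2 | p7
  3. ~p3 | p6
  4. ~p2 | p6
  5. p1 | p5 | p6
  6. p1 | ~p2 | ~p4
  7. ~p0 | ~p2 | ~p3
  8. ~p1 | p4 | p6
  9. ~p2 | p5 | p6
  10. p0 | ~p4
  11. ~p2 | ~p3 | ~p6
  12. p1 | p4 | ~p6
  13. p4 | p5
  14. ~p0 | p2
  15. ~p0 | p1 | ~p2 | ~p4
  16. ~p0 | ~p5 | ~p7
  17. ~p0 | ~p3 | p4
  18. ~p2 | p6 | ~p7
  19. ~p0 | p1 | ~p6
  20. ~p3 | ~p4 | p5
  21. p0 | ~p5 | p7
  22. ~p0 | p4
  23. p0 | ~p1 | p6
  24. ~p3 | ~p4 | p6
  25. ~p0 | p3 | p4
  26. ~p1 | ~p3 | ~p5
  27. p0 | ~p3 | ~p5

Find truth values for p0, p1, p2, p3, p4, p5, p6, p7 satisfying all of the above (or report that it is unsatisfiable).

Set p0 = False.
  then (p0 | ~p4) forces p4 = False.
  then (p4 | p5) forces p5 = True.
  then (p0 | ~p5 | p7) forces p7 = True.
  then (p0 | ~p3 | ~p5) forces p3 = False.
Set p1 = True.
  then (~p1 | p4 | p6) forces p6 = True.
Set p2 = True.
All clauses satisfied.

p0=F; p1=T; p2=T; p3=F; p4=F; p5=T; p6=T; p7=T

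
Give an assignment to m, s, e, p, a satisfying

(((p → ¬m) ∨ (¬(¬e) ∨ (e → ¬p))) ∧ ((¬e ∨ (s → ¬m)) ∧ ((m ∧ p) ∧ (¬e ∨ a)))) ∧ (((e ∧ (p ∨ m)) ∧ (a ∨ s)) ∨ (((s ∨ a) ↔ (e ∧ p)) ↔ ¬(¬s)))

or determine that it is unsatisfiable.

m = True, s = False, e = True, p = True, a = True

  ((p → ¬m) ∨ (¬(¬e) ∨ (e → ¬p))) ∧ ((¬e ∨ (s → ¬m)) ∧ ((m ∧ p) ∧ (¬e ∨ a))) = True
    (p → ¬m) ∨ (¬(¬e) ∨ (e → ¬p)) = True
      p → ¬m = False
        ¬m = False
      ¬(¬e) ∨ (e → ¬p) = True
        ¬(¬e) = True
          ¬e = False
        e → ¬p = False
          ¬p = False
    (¬e ∨ (s → ¬m)) ∧ ((m ∧ p) ∧ (¬e ∨ a)) = True
      ¬e ∨ (s → ¬m) = True
        ¬e = False
        s → ¬m = True
          ¬m = False
      (m ∧ p) ∧ (¬e ∨ a) = True
        m ∧ p = True
        ¬e ∨ a = True
          ¬e = False
  ((e ∧ (p ∨ m)) ∧ (a ∨ s)) ∨ (((s ∨ a) ↔ (e ∧ p)) ↔ ¬(¬s)) = True
    (e ∧ (p ∨ m)) ∧ (a ∨ s) = True
      e ∧ (p ∨ m) = True
        p ∨ m = True
      a ∨ s = True
    ((s ∨ a) ↔ (e ∧ p)) ↔ ¬(¬s) = False
      (s ∨ a) ↔ (e ∧ p) = True
        s ∨ a = True
        e ∧ p = True
      ¬(¬s) = False
        ¬s = True
Both conjuncts True, so the formula holds.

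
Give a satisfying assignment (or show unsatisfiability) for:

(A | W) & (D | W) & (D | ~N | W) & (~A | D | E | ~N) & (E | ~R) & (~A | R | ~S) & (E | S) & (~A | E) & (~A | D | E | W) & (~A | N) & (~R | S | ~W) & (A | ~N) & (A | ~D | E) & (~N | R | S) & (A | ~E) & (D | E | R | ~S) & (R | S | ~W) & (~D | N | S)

Set A = True.
  then (~A | E) forces E = True.
  then (~A | N) forces N = True.
Set S = True.
  then (~A | R | ~S) forces R = True.
Set W = True.
Set D = True.
All clauses satisfied.

A = True, S = True, E = True, W = True, N = True, D = True, R = True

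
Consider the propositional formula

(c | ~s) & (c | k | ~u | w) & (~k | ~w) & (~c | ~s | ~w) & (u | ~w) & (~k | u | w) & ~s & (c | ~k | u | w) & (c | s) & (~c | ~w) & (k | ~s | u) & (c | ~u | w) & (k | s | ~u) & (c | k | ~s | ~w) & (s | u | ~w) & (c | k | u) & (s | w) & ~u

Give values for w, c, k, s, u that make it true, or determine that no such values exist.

UNSATISFIABLE

Case s = True:
  Clause (~s) is falsified — contradiction.
Case s = False:
  (c | s) forces c = True.
  (~c | ~w) forces w = False.
  Clause (s | w) is falsified — contradiction.
Both cases fail, so the formula is unsatisfiable.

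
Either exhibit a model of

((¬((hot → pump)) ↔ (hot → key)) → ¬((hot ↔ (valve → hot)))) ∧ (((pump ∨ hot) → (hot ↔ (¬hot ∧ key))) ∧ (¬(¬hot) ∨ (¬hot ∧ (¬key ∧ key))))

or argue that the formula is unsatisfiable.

Unsatisfiable — no assignment works.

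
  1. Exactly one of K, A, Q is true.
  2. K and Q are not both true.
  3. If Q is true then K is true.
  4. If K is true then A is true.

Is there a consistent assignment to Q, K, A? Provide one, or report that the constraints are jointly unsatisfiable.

Q: False, K: False, A: True

  (1) {K, A, Q}: 1 true — exactly one ✓
  (2) K=F, Q=F — not both ✓
  (3) Q=F ⇒ K: vacuous ✓
  (4) K=F ⇒ A: vacuous ✓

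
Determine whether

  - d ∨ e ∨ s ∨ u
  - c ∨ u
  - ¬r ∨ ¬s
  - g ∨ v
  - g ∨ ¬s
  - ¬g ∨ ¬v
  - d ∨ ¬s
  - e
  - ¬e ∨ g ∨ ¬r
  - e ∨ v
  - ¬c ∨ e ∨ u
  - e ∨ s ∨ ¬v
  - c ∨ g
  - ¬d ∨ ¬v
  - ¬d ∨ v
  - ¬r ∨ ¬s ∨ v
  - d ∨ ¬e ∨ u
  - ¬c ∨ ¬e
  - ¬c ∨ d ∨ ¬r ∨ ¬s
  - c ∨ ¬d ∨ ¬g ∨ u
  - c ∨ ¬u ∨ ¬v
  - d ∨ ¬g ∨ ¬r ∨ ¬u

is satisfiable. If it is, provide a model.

Unit clause (e) forces e = True.
In (¬c ∨ ¬e) only ¬c is left, so c = False.
In (c ∨ u) only u is left, so u = True.
In (c ∨ g) only g is left, so g = True.
In (c ∨ ¬u ∨ ¬v) only ¬v is left, so v = False.
In (¬d ∨ v) only ¬d is left, so d = False.
In (d ∨ ¬g ∨ ¬r ∨ ¬u) only ¬r is left, so r = False.
In (d ∨ ¬s) only ¬s is left, so s = False.
All clauses satisfied.

s = False; d = False; g = True; c = False; u = True; e = True; r = False; v = False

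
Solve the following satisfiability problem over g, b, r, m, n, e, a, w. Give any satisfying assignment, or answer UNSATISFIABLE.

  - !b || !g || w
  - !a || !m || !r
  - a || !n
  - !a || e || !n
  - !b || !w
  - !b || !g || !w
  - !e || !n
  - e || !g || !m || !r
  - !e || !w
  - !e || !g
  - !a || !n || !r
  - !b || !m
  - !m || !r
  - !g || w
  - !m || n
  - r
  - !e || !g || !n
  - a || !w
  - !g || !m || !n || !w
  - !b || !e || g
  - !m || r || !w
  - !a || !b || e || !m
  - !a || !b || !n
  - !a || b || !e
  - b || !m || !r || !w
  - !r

Case r = True:
  Clause (!r) is falsified — contradiction.
Case r = False:
  Clause (r) is falsified — contradiction.
Both cases fail, so the formula is unsatisfiable.

UNSATISFIABLE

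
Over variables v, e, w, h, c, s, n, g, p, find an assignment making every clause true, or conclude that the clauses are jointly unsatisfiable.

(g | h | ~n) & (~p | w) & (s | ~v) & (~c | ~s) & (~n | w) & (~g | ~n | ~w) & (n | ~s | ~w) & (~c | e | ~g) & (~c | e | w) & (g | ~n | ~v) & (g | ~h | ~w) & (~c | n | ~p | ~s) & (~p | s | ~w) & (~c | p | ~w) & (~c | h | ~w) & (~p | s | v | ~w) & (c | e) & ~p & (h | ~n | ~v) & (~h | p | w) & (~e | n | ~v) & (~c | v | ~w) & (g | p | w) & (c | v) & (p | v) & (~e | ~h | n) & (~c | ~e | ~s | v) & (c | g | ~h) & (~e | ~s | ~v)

Case v = True:
  (s | ~v) forces s = True.
  (~c | ~s) forces c = False.
  (c | e) forces e = True.
  Clause (~e | ~s | ~v) is falsified — contradiction.
Case v = False:
  (~p) forces p = False.
  Clause (p | v) is falsified — contradiction.
Both cases fail, so the formula is unsatisfiable.

No satisfying assignment exists.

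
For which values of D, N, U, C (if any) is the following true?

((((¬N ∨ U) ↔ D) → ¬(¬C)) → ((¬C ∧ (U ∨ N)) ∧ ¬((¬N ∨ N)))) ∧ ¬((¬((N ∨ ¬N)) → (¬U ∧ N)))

The conjunct ¬((¬((N ∨ ¬N)) → (¬U ∧ N))) is unsatisfiable on its own:
  N=F, U=F: evaluates to False.
  N=F, U=T: evaluates to False.
  N=T, U=F: evaluates to False.
  N=T, U=T: evaluates to False.
So the whole conjunction is unsatisfiable.

No satisfying assignment exists.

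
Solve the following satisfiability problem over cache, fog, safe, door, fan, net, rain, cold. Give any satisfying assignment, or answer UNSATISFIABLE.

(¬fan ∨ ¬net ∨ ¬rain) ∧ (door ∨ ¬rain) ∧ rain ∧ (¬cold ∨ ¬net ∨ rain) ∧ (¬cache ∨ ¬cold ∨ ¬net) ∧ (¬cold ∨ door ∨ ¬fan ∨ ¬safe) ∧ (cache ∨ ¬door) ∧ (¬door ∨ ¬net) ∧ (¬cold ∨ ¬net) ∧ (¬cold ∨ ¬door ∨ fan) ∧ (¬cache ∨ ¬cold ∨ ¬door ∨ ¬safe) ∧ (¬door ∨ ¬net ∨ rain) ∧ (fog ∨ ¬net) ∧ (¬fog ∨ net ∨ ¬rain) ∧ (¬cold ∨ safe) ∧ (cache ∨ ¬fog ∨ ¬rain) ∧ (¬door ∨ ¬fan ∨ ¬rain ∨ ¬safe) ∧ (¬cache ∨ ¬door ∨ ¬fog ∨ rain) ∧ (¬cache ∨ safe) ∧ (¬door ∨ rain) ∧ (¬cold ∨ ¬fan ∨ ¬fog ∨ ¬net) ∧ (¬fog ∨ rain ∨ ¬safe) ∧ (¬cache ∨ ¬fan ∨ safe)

cache = True, fog = False, safe = True, door = True, fan = False, net = False, rain = True, cold = False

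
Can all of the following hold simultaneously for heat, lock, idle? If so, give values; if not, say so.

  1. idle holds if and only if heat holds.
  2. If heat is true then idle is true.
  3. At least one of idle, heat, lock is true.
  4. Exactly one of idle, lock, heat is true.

heat: False, lock: True, idle: False

  (1) idle=F, heat=F — same ✓
  (2) heat=F ⇒ idle: vacuous ✓
  (3) {idle, heat, lock}: 1 true — at least one ✓
  (4) {idle, lock, heat}: 1 true — exactly one ✓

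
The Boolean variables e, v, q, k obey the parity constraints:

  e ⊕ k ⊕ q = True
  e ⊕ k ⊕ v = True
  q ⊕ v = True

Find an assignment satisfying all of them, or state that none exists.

Adding constraints 1, 2, 3 mod 2: every variable appears an even number of times on the left, so the left side is 0.
But the right sides sum to 1 (mod 2). 0 ≠ 1 — the system is inconsistent.

Unsatisfiable — no assignment works.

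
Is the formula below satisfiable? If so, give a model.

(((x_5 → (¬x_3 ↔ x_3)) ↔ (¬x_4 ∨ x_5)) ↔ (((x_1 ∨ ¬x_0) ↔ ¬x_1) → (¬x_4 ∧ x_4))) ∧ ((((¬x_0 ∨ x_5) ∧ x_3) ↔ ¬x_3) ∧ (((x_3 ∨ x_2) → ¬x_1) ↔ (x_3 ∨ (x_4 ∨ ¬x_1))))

x_0 = True, x_1 = False, x_2 = True, x_3 = True, x_4 = False, x_5 = False

  ((x_5 → (¬x_3 ↔ x_3)) ↔ (¬x_4 ∨ x_5)) ↔ (((x_1 ∨ ¬x_0) ↔ ¬x_1) → (¬x_4 ∧ x_4)) = True
    (x_5 → (¬x_3 ↔ x_3)) ↔ (¬x_4 ∨ x_5) = True
      x_5 → (¬x_3 ↔ x_3) = True
        ¬x_3 ↔ x_3 = False
          ¬x_3 = False
      ¬x_4 ∨ x_5 = True
        ¬x_4 = True
    ((x_1 ∨ ¬x_0) ↔ ¬x_1) → (¬x_4 ∧ x_4) = True
      (x_1 ∨ ¬x_0) ↔ ¬x_1 = False
        x_1 ∨ ¬x_0 = False
          ¬x_0 = False
        ¬x_1 = True
      ¬x_4 ∧ x_4 = False
        ¬x_4 = True
  (((¬x_0 ∨ x_5) ∧ x_3) ↔ ¬x_3) ∧ (((x_3 ∨ x_2) → ¬x_1) ↔ (x_3 ∨ (x_4 ∨ ¬x_1))) = True
    ((¬x_0 ∨ x_5) ∧ x_3) ↔ ¬x_3 = True
      (¬x_0 ∨ x_5) ∧ x_3 = False
        ¬x_0 ∨ x_5 = False
          ¬x_0 = False
      ¬x_3 = False
    ((x_3 ∨ x_2) → ¬x_1) ↔ (x_3 ∨ (x_4 ∨ ¬x_1)) = True
      (x_3 ∨ x_2) → ¬x_1 = True
        x_3 ∨ x_2 = True
        ¬x_1 = True
      x_3 ∨ (x_4 ∨ ¬x_1) = True
        x_4 ∨ ¬x_1 = True
          ¬x_1 = True
Both conjuncts True, so the formula holds.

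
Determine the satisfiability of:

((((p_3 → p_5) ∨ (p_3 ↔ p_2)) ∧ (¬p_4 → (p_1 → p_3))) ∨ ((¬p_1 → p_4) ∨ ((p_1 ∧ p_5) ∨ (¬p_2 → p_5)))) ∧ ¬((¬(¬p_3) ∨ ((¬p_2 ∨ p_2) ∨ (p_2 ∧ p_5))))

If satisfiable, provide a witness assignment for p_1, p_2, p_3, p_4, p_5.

The conjunct ¬((¬(¬p_3) ∨ ((¬p_2 ∨ p_2) ∨ (p_2 ∧ p_5)))) is unsatisfiable on its own:
  p_2=F, p_3=F, p_5=F: evaluates to False.
  p_2=F, p_3=F, p_5=T: evaluates to False.
  p_2=F, p_3=T, p_5=F: evaluates to False.
  p_2=F, p_3=T, p_5=T: evaluates to False.
  p_2=T, p_3=F, p_5=F: evaluates to False.
  p_2=T, p_3=F, p_5=T: evaluates to False.
  p_2=T, p_3=T, p_5=F: evaluates to False.
  p_2=T, p_3=T, p_5=T: evaluates to False.
So the whole conjunction is unsatisfiable.

Unsatisfiable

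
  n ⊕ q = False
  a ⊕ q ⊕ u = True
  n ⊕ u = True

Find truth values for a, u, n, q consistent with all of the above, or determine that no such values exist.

a = False, u = False, n = True, q = True

n ⊕ q = T ⊕ T = False ✓
a ⊕ q ⊕ u = F ⊕ T ⊕ F = True ✓
n ⊕ u = T ⊕ F = True ✓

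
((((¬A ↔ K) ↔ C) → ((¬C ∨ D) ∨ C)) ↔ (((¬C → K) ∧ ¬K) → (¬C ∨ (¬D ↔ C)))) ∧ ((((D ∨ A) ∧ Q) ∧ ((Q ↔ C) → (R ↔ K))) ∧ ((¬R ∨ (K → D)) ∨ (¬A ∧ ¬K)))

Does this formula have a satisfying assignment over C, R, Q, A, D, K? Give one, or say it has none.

C = False, R = False, Q = True, A = True, D = True, K = True

  (((¬A ↔ K) ↔ C) → ((¬C ∨ D) ∨ C)) ↔ (((¬C → K) ∧ ¬K) → (¬C ∨ (¬D ↔ C))) = True
    ((¬A ↔ K) ↔ C) → ((¬C ∨ D) ∨ C) = True
      (¬A ↔ K) ↔ C = True
        ¬A ↔ K = False
          ¬A = False
      (¬C ∨ D) ∨ C = True
        ¬C ∨ D = True
          ¬C = True
    ((¬C → K) ∧ ¬K) → (¬C ∨ (¬D ↔ C)) = True
      (¬C → K) ∧ ¬K = False
        ¬C → K = True
          ¬C = True
        ¬K = False
      ¬C ∨ (¬D ↔ C) = True
        ¬C = True
        ¬D ↔ C = True
          ¬D = False
  (((D ∨ A) ∧ Q) ∧ ((Q ↔ C) → (R ↔ K))) ∧ ((¬R ∨ (K → D)) ∨ (¬A ∧ ¬K)) = True
    ((D ∨ A) ∧ Q) ∧ ((Q ↔ C) → (R ↔ K)) = True
      (D ∨ A) ∧ Q = True
        D ∨ A = True
      (Q ↔ C) → (R ↔ K) = True
        Q ↔ C = False
        R ↔ K = False
    (¬R ∨ (K → D)) ∨ (¬A ∧ ¬K) = True
      ¬R ∨ (K → D) = True
        ¬R = True
        K → D = True
      ¬A ∧ ¬K = False
        ¬A = False
        ¬K = False
Both conjuncts True, so the formula holds.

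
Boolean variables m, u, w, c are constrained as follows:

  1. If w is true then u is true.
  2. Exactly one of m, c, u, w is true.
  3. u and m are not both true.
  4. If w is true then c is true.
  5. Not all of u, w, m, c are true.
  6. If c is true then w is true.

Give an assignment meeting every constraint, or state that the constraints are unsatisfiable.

m = False; u = True; w = False; c = False

  (1) w=F ⇒ u: vacuous ✓
  (2) {m, c, u, w}: 1 true — exactly one ✓
  (3) u=T, m=F — not both ✓
  (4) w=F ⇒ c: vacuous ✓
  (5) {u, w, m, c}: 1/4 true — not all ✓
  (6) c=F ⇒ w: vacuous ✓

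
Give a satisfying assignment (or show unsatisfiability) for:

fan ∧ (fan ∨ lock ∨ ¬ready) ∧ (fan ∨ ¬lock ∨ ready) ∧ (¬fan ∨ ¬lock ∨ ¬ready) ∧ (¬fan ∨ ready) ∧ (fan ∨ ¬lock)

Unit clause (fan) forces fan = True.
In (¬fan ∨ ready) only ready is left, so ready = True.
In (¬fan ∨ ¬lock ∨ ¬ready) only ¬lock is left, so lock = False.
Check each clause:
  (fan): fan holds.
  (fan ∨ lock ∨ ¬ready): fan holds.
  (fan ∨ ¬lock ∨ ready): fan holds.
  (¬fan ∨ ¬lock ∨ ¬ready): ¬lock holds.
  (¬fan ∨ ready): ready holds.
  (fan ∨ ¬lock): fan holds.
All clauses satisfied.

ready: True, lock: False, fan: True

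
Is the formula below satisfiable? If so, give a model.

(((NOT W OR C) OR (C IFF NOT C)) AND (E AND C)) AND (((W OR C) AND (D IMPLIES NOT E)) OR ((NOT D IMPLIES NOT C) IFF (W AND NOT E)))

E = True, W = True, D = False, C = True

  ((NOT W OR C) OR (C IFF NOT C)) AND (E AND C) = True
    (NOT W OR C) OR (C IFF NOT C) = True
      NOT W OR C = True
        NOT W = False
      C IFF NOT C = False
        NOT C = False
    E AND C = True
  ((W OR C) AND (D IMPLIES NOT E)) OR ((NOT D IMPLIES NOT C) IFF (W AND NOT E)) = True
    (W OR C) AND (D IMPLIES NOT E) = True
      W OR C = True
      D IMPLIES NOT E = True
        NOT E = False
    (NOT D IMPLIES NOT C) IFF (W AND NOT E) = True
      NOT D IMPLIES NOT C = False
        NOT D = True
        NOT C = False
      W AND NOT E = False
        NOT E = False
Both conjuncts True, so the formula holds.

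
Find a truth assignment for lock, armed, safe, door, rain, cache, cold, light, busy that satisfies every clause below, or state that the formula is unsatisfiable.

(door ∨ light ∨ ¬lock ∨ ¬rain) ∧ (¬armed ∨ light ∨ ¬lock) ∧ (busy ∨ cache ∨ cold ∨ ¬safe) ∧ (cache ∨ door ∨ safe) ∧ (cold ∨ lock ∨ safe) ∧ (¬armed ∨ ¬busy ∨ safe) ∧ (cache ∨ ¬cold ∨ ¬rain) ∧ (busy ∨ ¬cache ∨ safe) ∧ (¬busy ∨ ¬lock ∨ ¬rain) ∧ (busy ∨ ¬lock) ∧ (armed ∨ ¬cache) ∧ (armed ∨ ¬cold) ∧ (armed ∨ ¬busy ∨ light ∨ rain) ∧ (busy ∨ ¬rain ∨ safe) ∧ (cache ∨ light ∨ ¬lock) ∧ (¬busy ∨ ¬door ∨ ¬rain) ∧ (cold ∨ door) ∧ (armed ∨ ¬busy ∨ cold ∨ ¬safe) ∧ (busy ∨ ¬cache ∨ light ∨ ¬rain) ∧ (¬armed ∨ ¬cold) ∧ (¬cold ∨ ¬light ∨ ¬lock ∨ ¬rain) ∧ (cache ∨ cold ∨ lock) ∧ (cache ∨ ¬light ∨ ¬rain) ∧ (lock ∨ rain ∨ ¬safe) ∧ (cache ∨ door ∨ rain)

lock=T, armed=T, safe=T, door=T, rain=F, cache=T, cold=F, light=T, busy=T

Set lock = True.
  then (busy ∨ ¬lock) forces busy = True.
  then (¬busy ∨ ¬lock ∨ ¬rain) forces rain = False.
Set armed = True.
  then (¬armed ∨ light ∨ ¬lock) forces light = True.
  then (¬armed ∨ ¬busy ∨ safe) forces safe = True.
  then (¬armed ∨ ¬cold) forces cold = False.
  then (cold ∨ door) forces door = True.
Set cache = True.
All clauses satisfied.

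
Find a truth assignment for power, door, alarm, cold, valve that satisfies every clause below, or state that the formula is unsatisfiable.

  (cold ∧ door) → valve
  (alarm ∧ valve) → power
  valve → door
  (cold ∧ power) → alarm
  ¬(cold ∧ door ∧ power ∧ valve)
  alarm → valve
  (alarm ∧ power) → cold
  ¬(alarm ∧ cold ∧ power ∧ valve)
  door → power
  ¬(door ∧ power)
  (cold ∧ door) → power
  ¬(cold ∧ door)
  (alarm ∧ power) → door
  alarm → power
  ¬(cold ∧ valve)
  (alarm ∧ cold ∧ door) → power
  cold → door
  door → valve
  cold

Case door = True:
  (cold) forces cold = True.
  Clause (¬cold ∨ ¬door) is falsified — contradiction.
Case door = False:
  (cold) forces cold = True.
  Clause (¬cold ∨ door) is falsified — contradiction.
Both cases fail, so the formula is unsatisfiable.

Unsatisfiable — no assignment works.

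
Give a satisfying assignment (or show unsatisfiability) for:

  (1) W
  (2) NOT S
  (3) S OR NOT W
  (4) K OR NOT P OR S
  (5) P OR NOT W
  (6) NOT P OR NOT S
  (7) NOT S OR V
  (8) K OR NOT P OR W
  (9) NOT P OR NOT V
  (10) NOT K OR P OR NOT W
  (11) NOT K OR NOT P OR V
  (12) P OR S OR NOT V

Case S = True:
  Clause (NOT S) is falsified — contradiction.
Case S = False:
  (W) forces W = True.
  Clause (S OR NOT W) is falsified — contradiction.
Both cases fail, so the formula is unsatisfiable.

UNSATISFIABLE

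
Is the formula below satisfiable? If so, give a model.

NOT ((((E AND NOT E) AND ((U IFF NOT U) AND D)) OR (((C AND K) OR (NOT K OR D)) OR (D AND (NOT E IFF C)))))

U = True, D = False, E = True, C = False, K = True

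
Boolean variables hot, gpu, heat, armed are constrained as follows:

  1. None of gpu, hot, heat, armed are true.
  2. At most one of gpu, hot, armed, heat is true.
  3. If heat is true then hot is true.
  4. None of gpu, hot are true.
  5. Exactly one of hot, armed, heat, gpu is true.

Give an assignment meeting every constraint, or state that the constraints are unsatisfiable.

Case armed = True:
  Constraint (1) is violated (armed=T) — contradiction.
Case armed = False:
  (1) forces gpu = False.
  (1) forces hot = False.
  (1) forces heat = False.
  Constraint (5) is violated (hot=F, armed=F, heat=F, gpu=F) — contradiction.
Both cases fail — unsatisfiable.

The formula is unsatisfiable.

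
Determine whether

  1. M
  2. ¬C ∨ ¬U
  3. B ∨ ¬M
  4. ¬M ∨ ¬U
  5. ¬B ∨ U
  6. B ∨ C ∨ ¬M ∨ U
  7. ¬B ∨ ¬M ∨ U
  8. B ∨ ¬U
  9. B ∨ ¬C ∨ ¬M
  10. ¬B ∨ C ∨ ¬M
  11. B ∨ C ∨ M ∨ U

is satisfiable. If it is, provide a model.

Case M = True:
  (B ∨ ¬M) forces B = True.
  (¬M ∨ ¬U) forces U = False.
  Clause (¬B ∨ U) is falsified — contradiction.
Case M = False:
  Clause (M) is falsified — contradiction.
Both cases fail, so the formula is unsatisfiable.

No satisfying assignment exists.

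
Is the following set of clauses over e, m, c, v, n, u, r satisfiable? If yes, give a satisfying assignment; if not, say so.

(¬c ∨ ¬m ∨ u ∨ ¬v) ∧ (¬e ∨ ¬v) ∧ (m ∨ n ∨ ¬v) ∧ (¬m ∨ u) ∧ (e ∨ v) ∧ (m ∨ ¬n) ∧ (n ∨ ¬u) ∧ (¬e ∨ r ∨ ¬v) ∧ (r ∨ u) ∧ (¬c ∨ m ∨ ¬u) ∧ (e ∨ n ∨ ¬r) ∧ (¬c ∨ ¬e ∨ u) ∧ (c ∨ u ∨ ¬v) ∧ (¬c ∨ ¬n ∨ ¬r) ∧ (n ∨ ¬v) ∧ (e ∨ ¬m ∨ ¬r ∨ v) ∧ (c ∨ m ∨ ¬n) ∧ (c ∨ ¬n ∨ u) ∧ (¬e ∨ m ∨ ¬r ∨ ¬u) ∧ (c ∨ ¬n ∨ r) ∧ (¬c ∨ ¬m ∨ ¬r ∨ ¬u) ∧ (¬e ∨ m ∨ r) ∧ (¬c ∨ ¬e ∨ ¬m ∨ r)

e = False; m = True; c = False; v = True; n = True; u = True; r = True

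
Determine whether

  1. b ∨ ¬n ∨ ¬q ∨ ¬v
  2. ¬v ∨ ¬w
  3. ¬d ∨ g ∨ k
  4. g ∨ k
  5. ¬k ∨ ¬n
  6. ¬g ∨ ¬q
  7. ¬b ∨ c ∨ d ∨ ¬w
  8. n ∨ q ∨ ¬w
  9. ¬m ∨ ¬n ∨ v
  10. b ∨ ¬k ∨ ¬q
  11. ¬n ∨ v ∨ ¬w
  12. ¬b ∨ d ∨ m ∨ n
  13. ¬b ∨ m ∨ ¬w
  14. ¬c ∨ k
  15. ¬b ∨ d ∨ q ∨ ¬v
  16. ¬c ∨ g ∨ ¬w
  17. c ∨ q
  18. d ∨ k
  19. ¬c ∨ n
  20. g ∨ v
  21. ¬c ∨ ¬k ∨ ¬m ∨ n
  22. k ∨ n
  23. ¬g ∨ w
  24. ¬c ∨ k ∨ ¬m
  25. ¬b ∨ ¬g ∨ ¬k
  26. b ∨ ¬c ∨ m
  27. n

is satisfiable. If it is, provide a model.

Unsatisfiable

Case k = True:
  (¬k ∨ ¬n) forces n = False.
  Clause (n) is falsified — contradiction.
Case k = False:
  (g ∨ k) forces g = True.
  (¬g ∨ ¬q) forces q = False.
  (¬c ∨ k) forces c = False.
  Clause (c ∨ q) is falsified — contradiction.
Both cases fail, so the formula is unsatisfiable.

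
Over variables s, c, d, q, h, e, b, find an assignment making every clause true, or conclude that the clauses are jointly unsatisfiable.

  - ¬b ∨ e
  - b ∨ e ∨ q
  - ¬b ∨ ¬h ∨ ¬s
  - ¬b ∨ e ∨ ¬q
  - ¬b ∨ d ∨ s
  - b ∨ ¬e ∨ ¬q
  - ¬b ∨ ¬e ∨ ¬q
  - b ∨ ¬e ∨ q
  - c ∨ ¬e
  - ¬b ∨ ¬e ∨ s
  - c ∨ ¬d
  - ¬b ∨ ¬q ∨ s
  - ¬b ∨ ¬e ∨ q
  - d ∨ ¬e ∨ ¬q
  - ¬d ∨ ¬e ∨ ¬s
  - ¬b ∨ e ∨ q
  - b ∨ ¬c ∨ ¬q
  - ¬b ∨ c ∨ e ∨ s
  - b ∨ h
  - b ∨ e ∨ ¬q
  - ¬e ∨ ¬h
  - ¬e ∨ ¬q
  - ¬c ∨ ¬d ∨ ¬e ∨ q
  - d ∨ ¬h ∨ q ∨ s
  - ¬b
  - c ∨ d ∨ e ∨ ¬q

UNSATISFIABLE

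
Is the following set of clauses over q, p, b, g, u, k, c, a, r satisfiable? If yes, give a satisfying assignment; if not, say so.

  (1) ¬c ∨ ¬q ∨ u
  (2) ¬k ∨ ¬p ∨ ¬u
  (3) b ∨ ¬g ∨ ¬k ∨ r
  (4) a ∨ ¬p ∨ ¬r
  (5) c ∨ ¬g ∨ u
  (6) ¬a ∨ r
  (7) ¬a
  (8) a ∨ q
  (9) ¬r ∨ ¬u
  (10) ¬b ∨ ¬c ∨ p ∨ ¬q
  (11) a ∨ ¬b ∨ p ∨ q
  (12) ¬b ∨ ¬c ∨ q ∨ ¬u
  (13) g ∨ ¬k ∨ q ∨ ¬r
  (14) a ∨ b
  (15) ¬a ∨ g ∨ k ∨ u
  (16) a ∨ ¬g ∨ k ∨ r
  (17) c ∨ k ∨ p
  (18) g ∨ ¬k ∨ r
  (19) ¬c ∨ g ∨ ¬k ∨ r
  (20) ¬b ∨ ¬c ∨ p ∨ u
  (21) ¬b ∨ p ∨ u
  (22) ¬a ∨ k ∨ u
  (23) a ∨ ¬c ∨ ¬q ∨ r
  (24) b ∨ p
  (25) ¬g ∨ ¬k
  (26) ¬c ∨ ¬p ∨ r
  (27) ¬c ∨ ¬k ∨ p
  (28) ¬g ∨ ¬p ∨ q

q: True; p: True; b: True; g: False; u: True; k: False; c: False; a: False; r: False

Unit clause (¬a) forces a = False.
In (a ∨ q) only q is left, so q = True.
In (a ∨ b) only b is left, so b = True.
Set p = True.
  then (a ∨ ¬p ∨ ¬r) forces r = False.
  then (a ∨ ¬c ∨ ¬q ∨ r) forces c = False.
Try g = True:
  (c ∨ ¬g ∨ u) forces u = True.
  (¬k ∨ ¬p ∨ ¬u) forces k = False.
  clause (a ∨ ¬g ∨ k ∨ r) is falsified — backtrack.
So g = False.
  then (g ∨ ¬k ∨ r) forces k = False.
Set u = True.
All clauses satisfied.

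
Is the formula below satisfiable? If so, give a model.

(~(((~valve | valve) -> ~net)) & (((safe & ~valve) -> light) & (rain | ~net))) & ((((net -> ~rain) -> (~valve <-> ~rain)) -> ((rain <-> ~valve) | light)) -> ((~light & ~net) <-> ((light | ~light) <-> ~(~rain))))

light = False, safe = True, rain = True, valve = True, net = True

  ~(((~valve | valve) -> ~net)) & (((safe & ~valve) -> light) & (rain | ~net)) = True
    ~(((~valve | valve) -> ~net)) = True
      (~valve | valve) -> ~net = False
        ~valve | valve = True
          ~valve = False
        ~net = False
    ((safe & ~valve) -> light) & (rain | ~net) = True
      (safe & ~valve) -> light = True
        safe & ~valve = False
          ~valve = False
      rain | ~net = True
        ~net = False
  (((net -> ~rain) -> (~valve <-> ~rain)) -> ((rain <-> ~valve) | light)) -> ((~light & ~net) <-> ((light | ~light) <-> ~(~rain))) = True
    ((net -> ~rain) -> (~valve <-> ~rain)) -> ((rain <-> ~valve) | light) = False
      (net -> ~rain) -> (~valve <-> ~rain) = True
        net -> ~rain = False
          ~rain = False
        ~valve <-> ~rain = True
          ~valve = False
          ~rain = False
      (rain <-> ~valve) | light = False
        rain <-> ~valve = False
          ~valve = False
    (~light & ~net) <-> ((light | ~light) <-> ~(~rain)) = False
      ~light & ~net = False
        ~light = True
        ~net = False
      (light | ~light) <-> ~(~rain) = True
        light | ~light = True
          ~light = True
        ~(~rain) = True
          ~rain = False
Both conjuncts True, so the formula holds.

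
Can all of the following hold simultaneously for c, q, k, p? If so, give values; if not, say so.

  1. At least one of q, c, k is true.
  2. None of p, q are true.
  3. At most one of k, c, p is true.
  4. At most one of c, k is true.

c = True; q = False; k = False; p = False

  (1) {q, c, k}: 1 true — at least one ✓
  (2) {p, q}: 0 true — none ✓
  (3) {k, c, p}: 1 true — at most one ✓
  (4) {c, k}: 1 true — at most one ✓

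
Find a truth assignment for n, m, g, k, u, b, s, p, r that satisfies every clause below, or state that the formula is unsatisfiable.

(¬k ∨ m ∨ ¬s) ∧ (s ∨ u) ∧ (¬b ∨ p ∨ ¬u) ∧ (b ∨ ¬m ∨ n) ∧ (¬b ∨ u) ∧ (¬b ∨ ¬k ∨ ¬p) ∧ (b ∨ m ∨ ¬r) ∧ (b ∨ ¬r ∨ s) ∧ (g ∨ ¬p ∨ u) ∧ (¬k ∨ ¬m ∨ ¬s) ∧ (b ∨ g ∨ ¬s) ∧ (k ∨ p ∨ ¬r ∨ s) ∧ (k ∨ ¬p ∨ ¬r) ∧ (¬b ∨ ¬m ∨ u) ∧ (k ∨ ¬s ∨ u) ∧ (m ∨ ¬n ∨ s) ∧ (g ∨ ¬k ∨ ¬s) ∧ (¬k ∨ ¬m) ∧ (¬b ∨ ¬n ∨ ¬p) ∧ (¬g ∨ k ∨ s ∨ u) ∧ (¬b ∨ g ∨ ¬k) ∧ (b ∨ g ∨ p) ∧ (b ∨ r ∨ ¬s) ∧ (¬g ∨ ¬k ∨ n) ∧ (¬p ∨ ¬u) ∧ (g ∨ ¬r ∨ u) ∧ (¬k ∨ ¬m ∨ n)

n = True, m = True, g = True, k = False, u = True, b = False, s = True, p = False, r = True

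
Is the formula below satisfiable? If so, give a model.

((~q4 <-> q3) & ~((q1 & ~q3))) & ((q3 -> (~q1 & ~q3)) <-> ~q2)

q1 = True; q2 = True; q3 = True; q4 = False

  (~q4 <-> q3) & ~((q1 & ~q3)) = True
    ~q4 <-> q3 = True
      ~q4 = True
    ~((q1 & ~q3)) = True
      q1 & ~q3 = False
        ~q3 = False
  (q3 -> (~q1 & ~q3)) <-> ~q2 = True
    q3 -> (~q1 & ~q3) = False
      ~q1 & ~q3 = False
        ~q1 = False
        ~q3 = False
    ~q2 = False
Both conjuncts True, so the formula holds.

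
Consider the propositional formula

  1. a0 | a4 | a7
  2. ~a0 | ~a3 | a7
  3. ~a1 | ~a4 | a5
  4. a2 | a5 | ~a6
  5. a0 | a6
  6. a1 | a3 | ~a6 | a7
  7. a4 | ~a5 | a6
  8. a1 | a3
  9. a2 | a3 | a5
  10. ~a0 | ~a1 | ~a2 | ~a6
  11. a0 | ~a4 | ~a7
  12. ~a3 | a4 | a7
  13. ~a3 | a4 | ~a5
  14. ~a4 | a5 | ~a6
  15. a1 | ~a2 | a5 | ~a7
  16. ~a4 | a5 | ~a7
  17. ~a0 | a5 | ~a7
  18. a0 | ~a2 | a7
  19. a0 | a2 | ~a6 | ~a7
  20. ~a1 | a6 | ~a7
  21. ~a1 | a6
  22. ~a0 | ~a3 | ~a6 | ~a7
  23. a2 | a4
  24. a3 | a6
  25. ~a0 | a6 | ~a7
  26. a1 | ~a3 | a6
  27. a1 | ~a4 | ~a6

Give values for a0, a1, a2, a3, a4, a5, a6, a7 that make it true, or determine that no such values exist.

a0: False, a1: True, a2: True, a3: False, a4: False, a5: True, a6: True, a7: True

Set a0 = False.
  then (a0 | a6) forces a6 = True.
Set a1 = True.
Set a2 = True.
  then (a0 | ~a2 | a7) forces a7 = True.
  then (a0 | ~a4 | ~a7) forces a4 = False.
Set a3 = False.
Set a5 = True.
All clauses satisfied.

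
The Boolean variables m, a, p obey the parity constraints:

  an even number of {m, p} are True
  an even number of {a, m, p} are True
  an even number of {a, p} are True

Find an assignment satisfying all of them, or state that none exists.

m = False; a = False; p = False

{m, p}: 0 true → even ✓
{a, m, p}: 0 true → even ✓
{a, p}: 0 true → even ✓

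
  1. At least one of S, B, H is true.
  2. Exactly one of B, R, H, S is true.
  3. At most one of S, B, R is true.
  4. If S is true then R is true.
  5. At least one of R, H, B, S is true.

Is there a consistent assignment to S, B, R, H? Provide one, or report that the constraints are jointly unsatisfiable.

S: False, B: False, R: False, H: True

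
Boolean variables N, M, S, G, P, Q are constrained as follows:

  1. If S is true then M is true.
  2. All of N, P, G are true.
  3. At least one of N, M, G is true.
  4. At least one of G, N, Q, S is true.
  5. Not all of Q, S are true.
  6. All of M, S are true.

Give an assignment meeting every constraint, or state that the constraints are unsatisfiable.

N=T; M=T; S=T; G=T; P=T; Q=F

  (1) S=T ⇒ M: T ✓
  (2) {N, P, G}: all 3 true ✓
  (3) {N, M, G}: 3 true — at least one ✓
  (4) {G, N, Q, S}: 3 true — at least one ✓
  (5) {Q, S}: 1/2 true — not all ✓
  (6) {M, S}: all 2 true ✓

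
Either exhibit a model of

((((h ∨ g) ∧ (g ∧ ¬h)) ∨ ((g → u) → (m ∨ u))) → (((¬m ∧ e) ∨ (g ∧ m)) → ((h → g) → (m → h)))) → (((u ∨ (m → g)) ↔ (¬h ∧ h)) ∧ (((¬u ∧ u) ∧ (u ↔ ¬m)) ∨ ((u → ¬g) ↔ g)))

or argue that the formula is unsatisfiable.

e = False, u = False, m = True, g = True, h = False

  ((((h ∨ g) ∧ (g ∧ ¬h)) ∨ ((g → u) → (m ∨ u))) → (((¬m ∧ e) ∨ (g ∧ m)) → ((h → g) → (m → h)))) → (((u ∨ (m → g)) ↔ (¬h ∧ h)) ∧ (((¬u ∧ u) ∧ (u ↔ ¬m)) ∨ ((u → ¬g) ↔ g))) = True
    (((h ∨ g) ∧ (g ∧ ¬h)) ∨ ((g → u) → (m ∨ u))) → (((¬m ∧ e) ∨ (g ∧ m)) → ((h → g) → (m → h))) = False
      ((h ∨ g) ∧ (g ∧ ¬h)) ∨ ((g → u) → (m ∨ u)) = True
        (h ∨ g) ∧ (g ∧ ¬h) = True
          h ∨ g = True
          g ∧ ¬h = True
            ¬h = True
        (g → u) → (m ∨ u) = True
          g → u = False
          m ∨ u = True
      ((¬m ∧ e) ∨ (g ∧ m)) → ((h → g) → (m → h)) = False
        (¬m ∧ e) ∨ (g ∧ m) = True
          ¬m ∧ e = False
            ¬m = False
          g ∧ m = True
        (h → g) → (m → h) = False
          h → g = True
          m → h = False
    ((u ∨ (m → g)) ↔ (¬h ∧ h)) ∧ (((¬u ∧ u) ∧ (u ↔ ¬m)) ∨ ((u → ¬g) ↔ g)) = False
      (u ∨ (m → g)) ↔ (¬h ∧ h) = False
        u ∨ (m → g) = True
          m → g = True
        ¬h ∧ h = False
          ¬h = True
      ((¬u ∧ u) ∧ (u ↔ ¬m)) ∨ ((u → ¬g) ↔ g) = True
        (¬u ∧ u) ∧ (u ↔ ¬m) = False
          ¬u ∧ u = False
            ¬u = True
          u ↔ ¬m = True
            ¬m = False
        (u → ¬g) ↔ g = True
          u → ¬g = True
            ¬g = False
The formula evaluates to True.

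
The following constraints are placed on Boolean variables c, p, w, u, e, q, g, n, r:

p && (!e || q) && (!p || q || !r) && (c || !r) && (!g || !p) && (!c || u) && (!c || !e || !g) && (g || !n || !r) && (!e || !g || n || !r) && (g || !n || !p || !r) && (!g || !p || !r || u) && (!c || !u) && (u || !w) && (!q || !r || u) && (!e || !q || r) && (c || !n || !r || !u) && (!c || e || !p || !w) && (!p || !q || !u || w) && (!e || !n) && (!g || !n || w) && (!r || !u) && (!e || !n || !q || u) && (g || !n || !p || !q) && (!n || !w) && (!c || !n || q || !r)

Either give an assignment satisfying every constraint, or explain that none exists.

Unit clause (p) forces p = True.
In (!g || !p) only !g is left, so g = False.
Try c = True:
  (!c || u) forces u = True.
  clause (!c || !u) is falsified — backtrack.
So c = False.
  then (c || !r) forces r = False.
Set w = False.
Set u = False.
Set e = False.
Set q = True.
  then (g || !n || !p || !q) forces n = False.
All clauses satisfied.

c = False, p = True, w = False, u = False, e = False, q = True, g = False, n = False, r = False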